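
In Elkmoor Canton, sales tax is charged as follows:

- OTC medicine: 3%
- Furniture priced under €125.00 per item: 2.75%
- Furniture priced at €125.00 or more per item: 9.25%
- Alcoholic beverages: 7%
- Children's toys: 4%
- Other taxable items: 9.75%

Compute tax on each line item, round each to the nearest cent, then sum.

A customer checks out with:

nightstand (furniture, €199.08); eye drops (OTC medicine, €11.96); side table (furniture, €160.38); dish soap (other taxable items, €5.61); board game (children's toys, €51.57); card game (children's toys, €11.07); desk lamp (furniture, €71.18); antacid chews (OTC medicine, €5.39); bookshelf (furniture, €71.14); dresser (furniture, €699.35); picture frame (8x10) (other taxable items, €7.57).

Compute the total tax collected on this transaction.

Nightstand €199.08: furniture, €125.00 or more → 9.25% → €18.41
Eye drops €11.96: OTC medicine → 3% → €0.36
Side table €160.38: furniture, €125.00 or more → 9.25% → €14.84
Dish soap €5.61: other taxable items → 9.75% → €0.55
Board game €51.57: children's toys → 4% → €2.06
Card game €11.07: children's toys → 4% → €0.44
Desk lamp €71.18: furniture, under €125.00 → 2.75% → €1.96
Antacid chews €5.39: OTC medicine → 3% → €0.16
Bookshelf €71.14: furniture, under €125.00 → 2.75% → €1.96
Dresser €699.35: furniture, €125.00 or more → 9.25% → €64.69
Picture frame (8x10) €7.57: other taxable items → 9.75% → €0.74
Total tax = €18.41 + €0.36 + €14.84 + €0.55 + €2.06 + €0.44 + €1.96 + €0.16 + €1.96 + €64.69 + €0.74 = €106.17

€106.17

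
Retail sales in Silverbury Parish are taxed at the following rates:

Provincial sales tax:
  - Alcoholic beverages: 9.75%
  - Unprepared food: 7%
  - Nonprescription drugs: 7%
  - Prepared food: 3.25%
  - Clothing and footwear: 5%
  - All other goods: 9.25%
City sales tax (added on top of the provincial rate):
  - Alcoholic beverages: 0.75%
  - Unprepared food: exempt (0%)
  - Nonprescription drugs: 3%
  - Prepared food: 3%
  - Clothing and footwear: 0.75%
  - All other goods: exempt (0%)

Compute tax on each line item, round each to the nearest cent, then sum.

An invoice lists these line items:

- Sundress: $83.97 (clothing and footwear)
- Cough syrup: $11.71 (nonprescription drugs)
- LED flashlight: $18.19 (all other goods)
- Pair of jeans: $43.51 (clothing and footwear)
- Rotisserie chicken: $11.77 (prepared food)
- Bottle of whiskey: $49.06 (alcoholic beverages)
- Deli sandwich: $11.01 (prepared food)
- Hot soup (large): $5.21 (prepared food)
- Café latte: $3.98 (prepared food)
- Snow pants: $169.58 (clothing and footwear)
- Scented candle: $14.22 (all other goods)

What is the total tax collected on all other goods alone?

$3.00

LED flashlight $18.19: all other goods → 9.25% + 0% city = 9.25% → $1.68
Scented candle $14.22: all other goods → 9.25% + 0% city = 9.25% → $1.32
Tax on all other goods = $1.68 + $1.32 = $3.00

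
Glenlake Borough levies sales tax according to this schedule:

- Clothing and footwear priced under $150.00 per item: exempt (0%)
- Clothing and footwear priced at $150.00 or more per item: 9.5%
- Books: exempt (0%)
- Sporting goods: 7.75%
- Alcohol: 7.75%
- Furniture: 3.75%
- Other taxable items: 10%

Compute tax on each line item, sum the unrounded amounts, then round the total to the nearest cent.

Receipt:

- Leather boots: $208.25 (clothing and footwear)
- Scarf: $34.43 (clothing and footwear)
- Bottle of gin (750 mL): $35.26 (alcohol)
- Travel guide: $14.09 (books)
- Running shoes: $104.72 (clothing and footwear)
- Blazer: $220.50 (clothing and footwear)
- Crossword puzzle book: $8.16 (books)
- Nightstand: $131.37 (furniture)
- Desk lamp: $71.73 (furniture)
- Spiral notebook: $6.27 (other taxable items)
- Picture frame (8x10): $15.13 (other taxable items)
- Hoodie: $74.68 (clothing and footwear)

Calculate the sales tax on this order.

Leather boots $208.25: clothing and footwear, $150.00 or more → 9.5% → $19.78375
Scarf $34.43: clothing and footwear, under $150.00 → 0% → $0.00
Bottle of gin (750 mL) $35.26: alcohol → 7.75% → $2.73265
Travel guide $14.09: books → 0% → $0.00
Running shoes $104.72: clothing and footwear, under $150.00 → 0% → $0.00
Blazer $220.50: clothing and footwear, $150.00 or more → 9.5% → $20.9475
Crossword puzzle book $8.16: books → 0% → $0.00
Nightstand $131.37: furniture → 3.75% → $4.926375
Desk lamp $71.73: furniture → 3.75% → $2.689875
Spiral notebook $6.27: other taxable items → 10% → $0.627
Picture frame (8x10) $15.13: other taxable items → 10% → $1.513
Hoodie $74.68: clothing and footwear, under $150.00 → 0% → $0.00
Unrounded tax sum = $53.22015 → $53.22

$53.22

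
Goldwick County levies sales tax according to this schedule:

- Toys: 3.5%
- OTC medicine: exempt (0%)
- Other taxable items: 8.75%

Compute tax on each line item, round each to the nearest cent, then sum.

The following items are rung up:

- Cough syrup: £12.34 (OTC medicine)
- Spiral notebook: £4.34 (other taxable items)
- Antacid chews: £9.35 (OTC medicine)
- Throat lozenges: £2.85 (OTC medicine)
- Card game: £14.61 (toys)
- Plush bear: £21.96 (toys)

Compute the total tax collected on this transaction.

£1.66

Cough syrup £12.34: OTC medicine → 0% → £0.00
Spiral notebook £4.34: other taxable items → 8.75% → £0.38
Antacid chews £9.35: OTC medicine → 0% → £0.00
Throat lozenges £2.85: OTC medicine → 0% → £0.00
Card game £14.61: toys → 3.5% → £0.51
Plush bear £21.96: toys → 3.5% → £0.77
Total tax = £0.38 + £0.51 + £0.77 = £1.66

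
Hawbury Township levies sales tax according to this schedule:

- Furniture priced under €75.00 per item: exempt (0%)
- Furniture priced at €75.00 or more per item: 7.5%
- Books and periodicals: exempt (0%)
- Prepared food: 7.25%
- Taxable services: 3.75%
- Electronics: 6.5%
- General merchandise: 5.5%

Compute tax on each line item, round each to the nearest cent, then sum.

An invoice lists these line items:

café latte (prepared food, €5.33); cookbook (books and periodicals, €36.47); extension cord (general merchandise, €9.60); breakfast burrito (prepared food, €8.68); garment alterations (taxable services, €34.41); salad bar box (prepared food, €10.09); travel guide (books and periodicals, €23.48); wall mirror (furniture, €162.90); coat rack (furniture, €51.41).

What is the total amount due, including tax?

€358.16

Café latte €5.33: prepared food → 7.25% → €0.39
Cookbook €36.47: books and periodicals → 0% → €0.00
Extension cord €9.60: general merchandise → 5.5% → €0.53
Breakfast burrito €8.68: prepared food → 7.25% → €0.63
Garment alterations €34.41: taxable services → 3.75% → €1.29
Salad bar box €10.09: prepared food → 7.25% → €0.73
Travel guide €23.48: books and periodicals → 0% → €0.00
Wall mirror €162.90: furniture, €75.00 or more → 7.5% → €12.22
Coat rack €51.41: furniture, under €75.00 → 0% → €0.00
Subtotal = €342.37; tax = €15.79; total due = €358.16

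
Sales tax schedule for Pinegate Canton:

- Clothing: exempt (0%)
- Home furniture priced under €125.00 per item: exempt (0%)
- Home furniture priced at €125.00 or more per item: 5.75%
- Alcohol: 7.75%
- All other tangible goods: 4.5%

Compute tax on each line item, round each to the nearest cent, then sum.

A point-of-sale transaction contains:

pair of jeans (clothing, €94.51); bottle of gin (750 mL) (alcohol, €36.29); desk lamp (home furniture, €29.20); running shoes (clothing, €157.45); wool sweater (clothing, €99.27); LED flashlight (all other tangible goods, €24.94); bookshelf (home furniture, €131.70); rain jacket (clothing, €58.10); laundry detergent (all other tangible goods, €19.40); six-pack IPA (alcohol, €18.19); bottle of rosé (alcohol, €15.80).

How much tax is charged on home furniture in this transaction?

€7.57

Desk lamp €29.20: home furniture, under €125.00 → 0% → €0.00
Bookshelf €131.70: home furniture, €125.00 or more → 5.75% → €7.57
Tax on home furniture = €0.00 + €7.57 = €7.57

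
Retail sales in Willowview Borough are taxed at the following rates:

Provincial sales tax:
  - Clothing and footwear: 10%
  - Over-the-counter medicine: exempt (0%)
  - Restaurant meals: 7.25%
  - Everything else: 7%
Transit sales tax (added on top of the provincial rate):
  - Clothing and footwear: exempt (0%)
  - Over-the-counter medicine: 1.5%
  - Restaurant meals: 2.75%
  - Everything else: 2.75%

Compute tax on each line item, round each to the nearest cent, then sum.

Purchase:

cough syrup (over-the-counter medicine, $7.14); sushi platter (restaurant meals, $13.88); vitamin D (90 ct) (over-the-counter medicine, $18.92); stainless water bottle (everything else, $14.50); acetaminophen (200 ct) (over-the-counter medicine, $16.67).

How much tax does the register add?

Cough syrup $7.14: over-the-counter medicine → 0% + 1.5% transit = 1.5% → $0.11
Sushi platter $13.88: restaurant meals → 7.25% + 2.75% transit = 10% → $1.39
Vitamin D (90 ct) $18.92: over-the-counter medicine → 0% + 1.5% transit = 1.5% → $0.28
Stainless water bottle $14.50: everything else → 7% + 2.75% transit = 9.75% → $1.41
Acetaminophen (200 ct) $16.67: over-the-counter medicine → 0% + 1.5% transit = 1.5% → $0.25
Total tax = $0.11 + $1.39 + $0.28 + $1.41 + $0.25 = $3.44

$3.44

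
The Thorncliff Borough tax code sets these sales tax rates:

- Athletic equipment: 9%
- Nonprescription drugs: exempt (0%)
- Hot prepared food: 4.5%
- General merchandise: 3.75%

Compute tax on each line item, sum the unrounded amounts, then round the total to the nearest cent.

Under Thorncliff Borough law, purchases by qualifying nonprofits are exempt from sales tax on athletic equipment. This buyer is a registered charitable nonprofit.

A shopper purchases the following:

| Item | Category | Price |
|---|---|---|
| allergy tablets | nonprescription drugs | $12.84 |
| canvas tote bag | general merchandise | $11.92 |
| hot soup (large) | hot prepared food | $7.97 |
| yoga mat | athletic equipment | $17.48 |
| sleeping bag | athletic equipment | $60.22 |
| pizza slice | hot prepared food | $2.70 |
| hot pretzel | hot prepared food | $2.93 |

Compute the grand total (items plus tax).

$117.12

Allergy tablets $12.84: nonprescription drugs → 0% → $0.00
Canvas tote bag $11.92: general merchandise → 3.75% → $0.447
Hot soup (large) $7.97: hot prepared food → 4.5% → $0.35865
Yoga mat $17.48: athletic equipment, buyer-exempt → 0% → $0.00
Sleeping bag $60.22: athletic equipment, buyer-exempt → 0% → $0.00
Pizza slice $2.70: hot prepared food → 4.5% → $0.1215
Hot pretzel $2.93: hot prepared food → 4.5% → $0.13185
Subtotal = $116.06; unrounded tax = $1.059 → $1.06; total due = $117.12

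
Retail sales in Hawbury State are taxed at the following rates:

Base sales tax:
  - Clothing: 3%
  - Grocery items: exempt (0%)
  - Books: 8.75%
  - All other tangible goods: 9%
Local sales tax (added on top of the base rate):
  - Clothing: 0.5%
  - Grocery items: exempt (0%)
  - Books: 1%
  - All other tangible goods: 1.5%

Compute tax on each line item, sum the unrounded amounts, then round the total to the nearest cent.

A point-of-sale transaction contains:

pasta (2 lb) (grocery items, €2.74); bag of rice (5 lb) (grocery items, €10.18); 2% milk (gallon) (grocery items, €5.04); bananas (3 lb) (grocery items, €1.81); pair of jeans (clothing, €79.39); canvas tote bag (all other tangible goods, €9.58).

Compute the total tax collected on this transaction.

€3.78

Pasta (2 lb) €2.74: grocery items → 0% + 0% local = 0% → €0.00
Bag of rice (5 lb) €10.18: grocery items → 0% + 0% local = 0% → €0.00
2% milk (gallon) €5.04: grocery items → 0% + 0% local = 0% → €0.00
Bananas (3 lb) €1.81: grocery items → 0% + 0% local = 0% → €0.00
Pair of jeans €79.39: clothing → 3% + 0.5% local = 3.5% → €2.77865
Canvas tote bag €9.58: all other tangible goods → 9% + 1.5% local = 10.5% → €1.0059
Unrounded tax sum = €3.78455 → €3.78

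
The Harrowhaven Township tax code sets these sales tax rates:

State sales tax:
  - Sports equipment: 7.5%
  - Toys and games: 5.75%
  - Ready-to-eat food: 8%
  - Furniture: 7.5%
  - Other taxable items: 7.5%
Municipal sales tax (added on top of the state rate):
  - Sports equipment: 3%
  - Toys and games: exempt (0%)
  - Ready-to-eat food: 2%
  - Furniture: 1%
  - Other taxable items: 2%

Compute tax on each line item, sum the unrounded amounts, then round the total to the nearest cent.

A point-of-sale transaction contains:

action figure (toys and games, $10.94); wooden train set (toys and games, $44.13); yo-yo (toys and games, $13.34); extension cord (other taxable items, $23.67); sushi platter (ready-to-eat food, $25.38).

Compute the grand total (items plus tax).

Action figure $10.94: toys and games → 5.75% + 0% municipal = 5.75% → $0.62905
Wooden train set $44.13: toys and games → 5.75% + 0% municipal = 5.75% → $2.537475
Yo-yo $13.34: toys and games → 5.75% + 0% municipal = 5.75% → $0.76705
Extension cord $23.67: other taxable items → 7.5% + 2% municipal = 9.5% → $2.24865
Sushi platter $25.38: ready-to-eat food → 8% + 2% municipal = 10% → $2.538
Subtotal = $117.46; unrounded tax = $8.720225 → $8.72; total due = $126.18

$126.18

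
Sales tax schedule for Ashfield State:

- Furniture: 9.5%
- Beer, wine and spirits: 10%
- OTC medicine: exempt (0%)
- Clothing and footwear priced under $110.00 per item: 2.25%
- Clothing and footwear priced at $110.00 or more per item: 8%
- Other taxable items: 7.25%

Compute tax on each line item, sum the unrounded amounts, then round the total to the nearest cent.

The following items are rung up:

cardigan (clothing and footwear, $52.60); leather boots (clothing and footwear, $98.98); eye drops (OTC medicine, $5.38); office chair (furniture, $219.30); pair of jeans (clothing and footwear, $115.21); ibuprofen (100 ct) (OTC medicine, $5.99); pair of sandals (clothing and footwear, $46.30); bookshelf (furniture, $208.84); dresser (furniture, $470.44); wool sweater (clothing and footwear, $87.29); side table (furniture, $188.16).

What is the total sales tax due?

Cardigan $52.60: clothing and footwear, under $110.00 → 2.25% → $1.1835
Leather boots $98.98: clothing and footwear, under $110.00 → 2.25% → $2.22705
Eye drops $5.38: OTC medicine → 0% → $0.00
Office chair $219.30: furniture → 9.5% → $20.8335
Pair of jeans $115.21: clothing and footwear, $110.00 or more → 8% → $9.2168
Ibuprofen (100 ct) $5.99: OTC medicine → 0% → $0.00
Pair of sandals $46.30: clothing and footwear, under $110.00 → 2.25% → $1.04175
Bookshelf $208.84: furniture → 9.5% → $19.8398
Dresser $470.44: furniture → 9.5% → $44.6918
Wool sweater $87.29: clothing and footwear, under $110.00 → 2.25% → $1.964025
Side table $188.16: furniture → 9.5% → $17.8752
Unrounded tax sum = $118.873425 → $118.87

$118.87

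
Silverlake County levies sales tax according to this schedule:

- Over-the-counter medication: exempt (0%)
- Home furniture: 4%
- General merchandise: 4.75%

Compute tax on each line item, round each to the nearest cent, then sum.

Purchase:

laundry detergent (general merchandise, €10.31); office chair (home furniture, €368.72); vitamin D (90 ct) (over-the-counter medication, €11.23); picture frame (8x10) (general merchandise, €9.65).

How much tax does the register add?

€15.70

Laundry detergent €10.31: general merchandise → 4.75% → €0.49
Office chair €368.72: home furniture → 4% → €14.75
Vitamin D (90 ct) €11.23: over-the-counter medication → 0% → €0.00
Picture frame (8x10) €9.65: general merchandise → 4.75% → €0.46
Total tax = €0.49 + €14.75 + €0.46 = €15.70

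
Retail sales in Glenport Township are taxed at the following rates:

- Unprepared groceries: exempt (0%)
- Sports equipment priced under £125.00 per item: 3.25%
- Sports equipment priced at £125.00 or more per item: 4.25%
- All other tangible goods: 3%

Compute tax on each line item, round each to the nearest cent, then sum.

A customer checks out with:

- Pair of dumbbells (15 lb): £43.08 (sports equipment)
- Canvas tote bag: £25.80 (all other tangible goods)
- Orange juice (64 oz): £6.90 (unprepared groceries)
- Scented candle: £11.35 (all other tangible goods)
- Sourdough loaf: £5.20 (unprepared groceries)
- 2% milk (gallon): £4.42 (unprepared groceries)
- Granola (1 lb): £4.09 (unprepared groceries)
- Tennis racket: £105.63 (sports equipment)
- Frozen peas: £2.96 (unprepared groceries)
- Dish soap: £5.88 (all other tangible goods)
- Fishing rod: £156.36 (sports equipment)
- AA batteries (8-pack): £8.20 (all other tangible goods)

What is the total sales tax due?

Pair of dumbbells (15 lb) £43.08: sports equipment, under £125.00 → 3.25% → £1.40
Canvas tote bag £25.80: all other tangible goods → 3% → £0.77
Orange juice (64 oz) £6.90: unprepared groceries → 0% → £0.00
Scented candle £11.35: all other tangible goods → 3% → £0.34
Sourdough loaf £5.20: unprepared groceries → 0% → £0.00
2% milk (gallon) £4.42: unprepared groceries → 0% → £0.00
Granola (1 lb) £4.09: unprepared groceries → 0% → £0.00
Tennis racket £105.63: sports equipment, under £125.00 → 3.25% → £3.43
Frozen peas £2.96: unprepared groceries → 0% → £0.00
Dish soap £5.88: all other tangible goods → 3% → £0.18
Fishing rod £156.36: sports equipment, £125.00 or more → 4.25% → £6.65
AA batteries (8-pack) £8.20: all other tangible goods → 3% → £0.25
Total tax = £1.40 + £0.77 + £0.34 + £3.43 + £0.18 + £6.65 + £0.25 = £13.02

£13.02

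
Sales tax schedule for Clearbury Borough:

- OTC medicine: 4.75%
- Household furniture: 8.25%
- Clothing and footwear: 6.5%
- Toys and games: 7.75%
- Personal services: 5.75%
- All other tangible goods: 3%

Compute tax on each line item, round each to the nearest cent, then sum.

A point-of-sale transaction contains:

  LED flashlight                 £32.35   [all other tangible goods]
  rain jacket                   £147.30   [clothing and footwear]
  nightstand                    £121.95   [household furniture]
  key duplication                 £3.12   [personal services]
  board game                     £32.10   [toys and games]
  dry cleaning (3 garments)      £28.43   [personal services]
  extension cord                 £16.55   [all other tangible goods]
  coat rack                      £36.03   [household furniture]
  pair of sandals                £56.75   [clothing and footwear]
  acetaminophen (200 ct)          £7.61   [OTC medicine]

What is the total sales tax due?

£32.42

LED flashlight £32.35: all other tangible goods → 3% → £0.97
Rain jacket £147.30: clothing and footwear → 6.5% → £9.57
Nightstand £121.95: household furniture → 8.25% → £10.06
Key duplication £3.12: personal services → 5.75% → £0.18
Board game £32.10: toys and games → 7.75% → £2.49
Dry cleaning (3 garments) £28.43: personal services → 5.75% → £1.63
Extension cord £16.55: all other tangible goods → 3% → £0.50
Coat rack £36.03: household furniture → 8.25% → £2.97
Pair of sandals £56.75: clothing and footwear → 6.5% → £3.69
Acetaminophen (200 ct) £7.61: OTC medicine → 4.75% → £0.36
Total tax = £0.97 + £9.57 + £10.06 + £0.18 + £2.49 + £1.63 + £0.50 + £2.97 + £3.69 + £0.36 = £32.42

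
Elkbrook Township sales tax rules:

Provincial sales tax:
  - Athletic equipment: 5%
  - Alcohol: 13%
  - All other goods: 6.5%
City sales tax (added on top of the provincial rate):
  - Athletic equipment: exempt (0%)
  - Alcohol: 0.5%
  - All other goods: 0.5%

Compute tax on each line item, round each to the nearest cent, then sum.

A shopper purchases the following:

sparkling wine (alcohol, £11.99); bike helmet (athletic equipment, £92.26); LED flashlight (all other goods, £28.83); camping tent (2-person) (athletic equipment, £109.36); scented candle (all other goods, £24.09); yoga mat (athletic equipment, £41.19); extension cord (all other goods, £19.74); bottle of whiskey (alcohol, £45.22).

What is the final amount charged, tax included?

Sparkling wine £11.99: alcohol → 13% + 0.5% city = 13.5% → £1.62
Bike helmet £92.26: athletic equipment → 5% + 0% city = 5% → £4.61
LED flashlight £28.83: all other goods → 6.5% + 0.5% city = 7% → £2.02
Camping tent (2-person) £109.36: athletic equipment → 5% + 0% city = 5% → £5.47
Scented candle £24.09: all other goods → 6.5% + 0.5% city = 7% → £1.69
Yoga mat £41.19: athletic equipment → 5% + 0% city = 5% → £2.06
Extension cord £19.74: all other goods → 6.5% + 0.5% city = 7% → £1.38
Bottle of whiskey £45.22: alcohol → 13% + 0.5% city = 13.5% → £6.10
Subtotal = £372.68; tax = £24.95; total due = £397.63

£397.63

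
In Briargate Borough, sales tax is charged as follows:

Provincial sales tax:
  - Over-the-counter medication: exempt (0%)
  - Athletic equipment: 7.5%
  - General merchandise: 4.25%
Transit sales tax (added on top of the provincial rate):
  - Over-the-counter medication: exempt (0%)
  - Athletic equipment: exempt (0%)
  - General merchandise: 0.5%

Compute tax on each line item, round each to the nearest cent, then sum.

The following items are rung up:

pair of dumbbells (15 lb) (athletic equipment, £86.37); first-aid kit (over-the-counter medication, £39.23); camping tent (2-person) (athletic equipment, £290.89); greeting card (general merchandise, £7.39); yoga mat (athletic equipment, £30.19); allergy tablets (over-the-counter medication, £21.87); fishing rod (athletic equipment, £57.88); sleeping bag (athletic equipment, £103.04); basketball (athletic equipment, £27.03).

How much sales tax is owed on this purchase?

Pair of dumbbells (15 lb) £86.37: athletic equipment → 7.5% + 0% transit = 7.5% → £6.48
First-aid kit £39.23: over-the-counter medication → 0% + 0% transit = 0% → £0.00
Camping tent (2-person) £290.89: athletic equipment → 7.5% + 0% transit = 7.5% → £21.82
Greeting card £7.39: general merchandise → 4.25% + 0.5% transit = 4.75% → £0.35
Yoga mat £30.19: athletic equipment → 7.5% + 0% transit = 7.5% → £2.26
Allergy tablets £21.87: over-the-counter medication → 0% + 0% transit = 0% → £0.00
Fishing rod £57.88: athletic equipment → 7.5% + 0% transit = 7.5% → £4.34
Sleeping bag £103.04: athletic equipment → 7.5% + 0% transit = 7.5% → £7.73
Basketball £27.03: athletic equipment → 7.5% + 0% transit = 7.5% → £2.03
Total tax = £6.48 + £21.82 + £0.35 + £2.26 + £4.34 + £7.73 + £2.03 = £45.01

£45.01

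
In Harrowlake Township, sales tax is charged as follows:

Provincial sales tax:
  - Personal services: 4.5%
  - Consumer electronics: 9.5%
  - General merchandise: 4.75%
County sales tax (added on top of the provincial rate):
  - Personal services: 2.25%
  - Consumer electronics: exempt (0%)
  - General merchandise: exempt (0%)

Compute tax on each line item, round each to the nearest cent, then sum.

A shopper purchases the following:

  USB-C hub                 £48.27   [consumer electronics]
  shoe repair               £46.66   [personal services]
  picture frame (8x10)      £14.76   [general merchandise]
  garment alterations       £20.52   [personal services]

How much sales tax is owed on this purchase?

£9.83

USB-C hub £48.27: consumer electronics → 9.5% + 0% county = 9.5% → £4.59
Shoe repair £46.66: personal services → 4.5% + 2.25% county = 6.75% → £3.15
Picture frame (8x10) £14.76: general merchandise → 4.75% + 0% county = 4.75% → £0.70
Garment alterations £20.52: personal services → 4.5% + 2.25% county = 6.75% → £1.39
Total tax = £4.59 + £3.15 + £0.70 + £1.39 = £9.83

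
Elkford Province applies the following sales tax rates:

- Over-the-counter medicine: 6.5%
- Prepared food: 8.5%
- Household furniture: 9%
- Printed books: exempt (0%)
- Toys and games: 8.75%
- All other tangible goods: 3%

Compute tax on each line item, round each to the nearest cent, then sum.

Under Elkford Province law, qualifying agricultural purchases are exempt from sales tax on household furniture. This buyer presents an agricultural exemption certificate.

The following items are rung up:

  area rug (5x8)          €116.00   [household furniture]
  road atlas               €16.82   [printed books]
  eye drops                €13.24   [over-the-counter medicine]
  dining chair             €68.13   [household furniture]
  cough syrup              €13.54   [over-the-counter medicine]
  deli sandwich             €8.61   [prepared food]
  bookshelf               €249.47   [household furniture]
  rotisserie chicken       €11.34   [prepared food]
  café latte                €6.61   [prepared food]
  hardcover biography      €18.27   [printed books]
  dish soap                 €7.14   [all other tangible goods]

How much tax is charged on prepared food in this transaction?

€2.25

Deli sandwich €8.61: prepared food → 8.5% → €0.73
Rotisserie chicken €11.34: prepared food → 8.5% → €0.96
Café latte €6.61: prepared food → 8.5% → €0.56
Tax on prepared food = €0.73 + €0.96 + €0.56 = €2.25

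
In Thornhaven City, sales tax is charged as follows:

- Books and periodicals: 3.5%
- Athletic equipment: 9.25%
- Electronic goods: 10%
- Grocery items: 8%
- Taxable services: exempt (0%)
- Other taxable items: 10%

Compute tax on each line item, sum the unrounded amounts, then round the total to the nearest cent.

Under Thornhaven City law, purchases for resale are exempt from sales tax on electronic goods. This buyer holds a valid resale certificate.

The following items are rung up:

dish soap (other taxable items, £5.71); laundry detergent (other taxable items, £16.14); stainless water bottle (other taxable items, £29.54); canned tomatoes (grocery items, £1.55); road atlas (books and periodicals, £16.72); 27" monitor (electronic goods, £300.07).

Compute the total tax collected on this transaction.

£5.85

Dish soap £5.71: other taxable items → 10% → £0.571
Laundry detergent £16.14: other taxable items → 10% → £1.614
Stainless water bottle £29.54: other taxable items → 10% → £2.954
Canned tomatoes £1.55: grocery items → 8% → £0.124
Road atlas £16.72: books and periodicals → 3.5% → £0.5852
27" monitor £300.07: electronic goods, buyer-exempt → 0% → £0.00
Unrounded tax sum = £5.8482 → £5.85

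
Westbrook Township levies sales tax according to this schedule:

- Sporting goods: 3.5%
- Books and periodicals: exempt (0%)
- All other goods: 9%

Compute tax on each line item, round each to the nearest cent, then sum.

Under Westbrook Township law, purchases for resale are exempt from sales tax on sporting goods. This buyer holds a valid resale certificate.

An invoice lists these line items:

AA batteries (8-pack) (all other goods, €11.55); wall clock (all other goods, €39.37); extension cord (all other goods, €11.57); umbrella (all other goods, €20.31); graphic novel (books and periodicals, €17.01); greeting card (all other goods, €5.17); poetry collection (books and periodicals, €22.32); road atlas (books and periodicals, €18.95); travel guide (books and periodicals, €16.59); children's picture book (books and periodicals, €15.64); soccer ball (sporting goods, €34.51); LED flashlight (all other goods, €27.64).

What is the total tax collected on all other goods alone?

€10.41

AA batteries (8-pack) €11.55: all other goods → 9% → €1.04
Wall clock €39.37: all other goods → 9% → €3.54
Extension cord €11.57: all other goods → 9% → €1.04
Umbrella €20.31: all other goods → 9% → €1.83
Greeting card €5.17: all other goods → 9% → €0.47
LED flashlight €27.64: all other goods → 9% → €2.49
Tax on all other goods = €1.04 + €3.54 + €1.04 + €1.83 + €0.47 + €2.49 = €10.41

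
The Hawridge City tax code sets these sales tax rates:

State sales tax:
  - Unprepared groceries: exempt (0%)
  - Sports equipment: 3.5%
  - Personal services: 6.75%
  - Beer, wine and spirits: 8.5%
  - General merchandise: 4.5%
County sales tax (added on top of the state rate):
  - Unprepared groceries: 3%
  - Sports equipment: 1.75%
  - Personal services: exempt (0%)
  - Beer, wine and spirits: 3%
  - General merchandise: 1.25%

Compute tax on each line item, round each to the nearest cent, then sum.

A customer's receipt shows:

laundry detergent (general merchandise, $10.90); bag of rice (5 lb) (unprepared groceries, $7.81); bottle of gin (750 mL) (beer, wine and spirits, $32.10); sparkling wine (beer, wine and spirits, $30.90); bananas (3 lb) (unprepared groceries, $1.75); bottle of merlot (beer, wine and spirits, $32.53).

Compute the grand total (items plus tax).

$127.88

Laundry detergent $10.90: general merchandise → 4.5% + 1.25% county = 5.75% → $0.63
Bag of rice (5 lb) $7.81: unprepared groceries → 0% + 3% county = 3% → $0.23
Bottle of gin (750 mL) $32.10: beer, wine and spirits → 8.5% + 3% county = 11.5% → $3.69
Sparkling wine $30.90: beer, wine and spirits → 8.5% + 3% county = 11.5% → $3.55
Bananas (3 lb) $1.75: unprepared groceries → 0% + 3% county = 3% → $0.05
Bottle of merlot $32.53: beer, wine and spirits → 8.5% + 3% county = 11.5% → $3.74
Subtotal = $115.99; tax = $11.89; total due = $127.88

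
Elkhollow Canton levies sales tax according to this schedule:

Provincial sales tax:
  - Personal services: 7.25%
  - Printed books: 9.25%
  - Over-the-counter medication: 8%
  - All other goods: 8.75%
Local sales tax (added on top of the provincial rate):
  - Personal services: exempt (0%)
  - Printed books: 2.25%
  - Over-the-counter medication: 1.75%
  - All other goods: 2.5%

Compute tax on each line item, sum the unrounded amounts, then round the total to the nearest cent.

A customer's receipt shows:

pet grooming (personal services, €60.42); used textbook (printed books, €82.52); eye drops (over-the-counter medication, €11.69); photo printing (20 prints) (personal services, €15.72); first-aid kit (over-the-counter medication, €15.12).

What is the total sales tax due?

Pet grooming €60.42: personal services → 7.25% + 0% local = 7.25% → €4.38045
Used textbook €82.52: printed books → 9.25% + 2.25% local = 11.5% → €9.4898
Eye drops €11.69: over-the-counter medication → 8% + 1.75% local = 9.75% → €1.139775
Photo printing (20 prints) €15.72: personal services → 7.25% + 0% local = 7.25% → €1.1397
First-aid kit €15.12: over-the-counter medication → 8% + 1.75% local = 9.75% → €1.4742
Unrounded tax sum = €17.623925 → €17.62

€17.62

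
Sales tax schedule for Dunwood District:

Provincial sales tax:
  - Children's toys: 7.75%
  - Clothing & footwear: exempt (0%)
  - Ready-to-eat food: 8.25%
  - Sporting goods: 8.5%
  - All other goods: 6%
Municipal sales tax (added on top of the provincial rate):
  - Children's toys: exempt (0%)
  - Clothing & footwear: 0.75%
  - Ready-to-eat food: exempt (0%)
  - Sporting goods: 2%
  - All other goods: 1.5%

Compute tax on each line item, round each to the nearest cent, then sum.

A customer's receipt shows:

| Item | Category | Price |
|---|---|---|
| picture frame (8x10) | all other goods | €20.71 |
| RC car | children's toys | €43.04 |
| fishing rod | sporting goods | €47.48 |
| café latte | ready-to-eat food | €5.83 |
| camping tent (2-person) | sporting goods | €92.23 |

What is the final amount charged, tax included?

Picture frame (8x10) €20.71: all other goods → 6% + 1.5% municipal = 7.5% → €1.55
RC car €43.04: children's toys → 7.75% + 0% municipal = 7.75% → €3.34
Fishing rod €47.48: sporting goods → 8.5% + 2% municipal = 10.5% → €4.99
Café latte €5.83: ready-to-eat food → 8.25% + 0% municipal = 8.25% → €0.48
Camping tent (2-person) €92.23: sporting goods → 8.5% + 2% municipal = 10.5% → €9.68
Subtotal = €209.29; tax = €20.04; total due = €229.33

€229.33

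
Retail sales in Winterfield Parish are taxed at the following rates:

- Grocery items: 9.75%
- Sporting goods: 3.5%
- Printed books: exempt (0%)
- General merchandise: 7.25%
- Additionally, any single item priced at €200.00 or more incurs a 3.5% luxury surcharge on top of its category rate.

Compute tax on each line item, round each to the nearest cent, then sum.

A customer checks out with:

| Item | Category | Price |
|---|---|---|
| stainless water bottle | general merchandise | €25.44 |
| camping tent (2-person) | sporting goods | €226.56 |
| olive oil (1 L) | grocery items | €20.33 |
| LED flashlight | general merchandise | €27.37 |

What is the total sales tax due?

Stainless water bottle €25.44: general merchandise → 7.25% → €1.84
Camping tent (2-person) €226.56: sporting goods → 3.5% + 3.5% surcharge = 7% → €15.86
Olive oil (1 L) €20.33: grocery items → 9.75% → €1.98
LED flashlight €27.37: general merchandise → 7.25% → €1.98
Total tax = €1.84 + €15.86 + €1.98 + €1.98 = €21.66

€21.66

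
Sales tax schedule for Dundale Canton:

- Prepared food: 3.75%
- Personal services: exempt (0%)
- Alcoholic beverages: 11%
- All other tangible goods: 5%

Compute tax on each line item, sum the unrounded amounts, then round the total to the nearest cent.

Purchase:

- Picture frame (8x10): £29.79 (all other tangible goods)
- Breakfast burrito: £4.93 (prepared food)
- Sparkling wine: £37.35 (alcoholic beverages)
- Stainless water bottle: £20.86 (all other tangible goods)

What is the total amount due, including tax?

Picture frame (8x10) £29.79: all other tangible goods → 5% → £1.4895
Breakfast burrito £4.93: prepared food → 3.75% → £0.184875
Sparkling wine £37.35: alcoholic beverages → 11% → £4.1085
Stainless water bottle £20.86: all other tangible goods → 5% → £1.043
Subtotal = £92.93; unrounded tax = £6.825875 → £6.83; total due = £99.76

£99.76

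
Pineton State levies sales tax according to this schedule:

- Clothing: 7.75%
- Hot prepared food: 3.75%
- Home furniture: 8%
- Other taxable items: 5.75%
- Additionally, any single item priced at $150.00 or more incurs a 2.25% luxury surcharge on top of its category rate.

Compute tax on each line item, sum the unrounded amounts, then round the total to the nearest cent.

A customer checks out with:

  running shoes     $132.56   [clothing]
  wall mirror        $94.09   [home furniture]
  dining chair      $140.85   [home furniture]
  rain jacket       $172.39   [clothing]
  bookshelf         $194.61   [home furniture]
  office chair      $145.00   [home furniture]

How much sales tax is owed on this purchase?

$77.86

Running shoes $132.56: clothing → 7.75% → $10.2734
Wall mirror $94.09: home furniture → 8% → $7.5272
Dining chair $140.85: home furniture → 8% → $11.268
Rain jacket $172.39: clothing → 7.75% + 2.25% surcharge = 10% → $17.239
Bookshelf $194.61: home furniture → 8% + 2.25% surcharge = 10.25% → $19.947525
Office chair $145.00: home furniture → 8% → $11.60
Unrounded tax sum = $77.855125 → $77.86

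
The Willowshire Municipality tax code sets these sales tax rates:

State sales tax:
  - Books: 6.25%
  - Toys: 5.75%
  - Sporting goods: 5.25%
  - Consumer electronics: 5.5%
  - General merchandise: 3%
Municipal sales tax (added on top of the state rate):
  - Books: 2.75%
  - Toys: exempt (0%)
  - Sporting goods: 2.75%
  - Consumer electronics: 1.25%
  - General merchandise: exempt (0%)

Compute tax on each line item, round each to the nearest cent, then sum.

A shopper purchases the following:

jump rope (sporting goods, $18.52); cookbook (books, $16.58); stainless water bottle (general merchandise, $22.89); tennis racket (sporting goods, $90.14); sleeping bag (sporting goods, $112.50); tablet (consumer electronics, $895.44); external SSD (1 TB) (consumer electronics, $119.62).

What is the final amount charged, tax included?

Jump rope $18.52: sporting goods → 5.25% + 2.75% municipal = 8% → $1.48
Cookbook $16.58: books → 6.25% + 2.75% municipal = 9% → $1.49
Stainless water bottle $22.89: general merchandise → 3% + 0% municipal = 3% → $0.69
Tennis racket $90.14: sporting goods → 5.25% + 2.75% municipal = 8% → $7.21
Sleeping bag $112.50: sporting goods → 5.25% + 2.75% municipal = 8% → $9.00
Tablet $895.44: consumer electronics → 5.5% + 1.25% municipal = 6.75% → $60.44
External SSD (1 TB) $119.62: consumer electronics → 5.5% + 1.25% municipal = 6.75% → $8.07
Subtotal = $1275.69; tax = $88.38; total due = $1364.07

$1364.07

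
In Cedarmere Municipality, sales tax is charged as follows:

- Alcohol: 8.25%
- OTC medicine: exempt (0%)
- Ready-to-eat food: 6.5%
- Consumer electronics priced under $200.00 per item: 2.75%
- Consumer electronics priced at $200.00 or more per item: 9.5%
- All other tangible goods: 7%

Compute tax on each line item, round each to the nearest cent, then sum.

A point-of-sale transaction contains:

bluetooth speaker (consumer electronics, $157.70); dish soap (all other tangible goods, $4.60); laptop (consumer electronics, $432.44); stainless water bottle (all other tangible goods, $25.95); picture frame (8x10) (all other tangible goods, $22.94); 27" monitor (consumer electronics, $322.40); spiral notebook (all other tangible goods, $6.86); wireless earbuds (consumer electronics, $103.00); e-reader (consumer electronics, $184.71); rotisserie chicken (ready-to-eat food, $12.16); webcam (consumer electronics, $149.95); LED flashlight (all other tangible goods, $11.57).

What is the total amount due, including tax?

$1528.19

Bluetooth speaker $157.70: consumer electronics, under $200.00 → 2.75% → $4.34
Dish soap $4.60: all other tangible goods → 7% → $0.32
Laptop $432.44: consumer electronics, $200.00 or more → 9.5% → $41.08
Stainless water bottle $25.95: all other tangible goods → 7% → $1.82
Picture frame (8x10) $22.94: all other tangible goods → 7% → $1.61
27" monitor $322.40: consumer electronics, $200.00 or more → 9.5% → $30.63
Spiral notebook $6.86: all other tangible goods → 7% → $0.48
Wireless earbuds $103.00: consumer electronics, under $200.00 → 2.75% → $2.83
E-reader $184.71: consumer electronics, under $200.00 → 2.75% → $5.08
Rotisserie chicken $12.16: ready-to-eat food → 6.5% → $0.79
Webcam $149.95: consumer electronics, under $200.00 → 2.75% → $4.12
LED flashlight $11.57: all other tangible goods → 7% → $0.81
Subtotal = $1434.28; tax = $93.91; total due = $1528.19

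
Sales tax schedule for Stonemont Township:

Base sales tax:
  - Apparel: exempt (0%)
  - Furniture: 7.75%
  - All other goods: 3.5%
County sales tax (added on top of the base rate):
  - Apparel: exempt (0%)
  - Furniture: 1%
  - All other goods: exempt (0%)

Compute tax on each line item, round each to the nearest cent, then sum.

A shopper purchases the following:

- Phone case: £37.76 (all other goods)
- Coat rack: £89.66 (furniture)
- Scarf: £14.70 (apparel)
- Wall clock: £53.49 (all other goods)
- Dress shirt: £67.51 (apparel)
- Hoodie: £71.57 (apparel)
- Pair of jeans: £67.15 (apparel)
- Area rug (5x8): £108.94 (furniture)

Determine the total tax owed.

Phone case £37.76: all other goods → 3.5% + 0% county = 3.5% → £1.32
Coat rack £89.66: furniture → 7.75% + 1% county = 8.75% → £7.85
Scarf £14.70: apparel → 0% + 0% county = 0% → £0.00
Wall clock £53.49: all other goods → 3.5% + 0% county = 3.5% → £1.87
Dress shirt £67.51: apparel → 0% + 0% county = 0% → £0.00
Hoodie £71.57: apparel → 0% + 0% county = 0% → £0.00
Pair of jeans £67.15: apparel → 0% + 0% county = 0% → £0.00
Area rug (5x8) £108.94: furniture → 7.75% + 1% county = 8.75% → £9.53
Total tax = £1.32 + £7.85 + £1.87 + £9.53 = £20.57

£20.57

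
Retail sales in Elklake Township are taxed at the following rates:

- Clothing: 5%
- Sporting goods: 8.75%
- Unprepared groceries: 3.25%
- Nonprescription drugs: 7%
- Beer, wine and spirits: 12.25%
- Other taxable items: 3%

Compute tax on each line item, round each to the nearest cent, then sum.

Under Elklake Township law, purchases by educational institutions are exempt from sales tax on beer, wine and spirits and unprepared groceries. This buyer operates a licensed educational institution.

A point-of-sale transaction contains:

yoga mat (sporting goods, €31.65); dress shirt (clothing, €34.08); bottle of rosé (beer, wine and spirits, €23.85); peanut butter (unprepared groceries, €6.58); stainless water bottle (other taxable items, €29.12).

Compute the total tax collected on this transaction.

€5.34

Yoga mat €31.65: sporting goods → 8.75% → €2.77
Dress shirt €34.08: clothing → 5% → €1.70
Bottle of rosé €23.85: beer, wine and spirits, buyer-exempt → 0% → €0.00
Peanut butter €6.58: unprepared groceries, buyer-exempt → 0% → €0.00
Stainless water bottle €29.12: other taxable items → 3% → €0.87
Total tax = €2.77 + €1.70 + €0.87 = €5.34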